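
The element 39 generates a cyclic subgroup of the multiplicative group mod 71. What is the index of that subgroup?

5

The order of 39 must divide φ(71) = 71 − 1 = 70 = 2 · 5 · 7.
Divisors of 70: 1, 2, 5, 7, 10, 14, 35, 70.
Evaluate successive powers at the divisors of 70:
39^1 ≡ 39
39^2 ≡ 30
39^5 ≡ 26
39^7 ≡ 70
39^10 ≡ 37
39^14 ≡ 1
So ord_71(39) = 14, hence |⟨39⟩| = 14.
The index is φ(71) / ord(39) = 70 / 14 = 5.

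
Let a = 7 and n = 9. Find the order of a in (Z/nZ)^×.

3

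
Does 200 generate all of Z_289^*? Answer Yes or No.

No

φ(289) = φ(17^2) = 17·(17−1) = 272 = 2^4 · 17.
Test 200^(272/q) mod 289 for each prime factor q of 272:
200^136 ≡ 1 (mod 289)  [q = 2: ≡ 1 ✗]
200^16 ≡ 205 (mod 289)  [q = 17: ≢ 1 ✓]
200^136 ≡ 1 shows ord(200) | 136, strictly less than φ(289); not a primitive root.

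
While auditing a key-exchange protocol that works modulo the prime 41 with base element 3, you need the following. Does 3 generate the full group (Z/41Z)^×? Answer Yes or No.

No

φ(41) = 41 − 1 = 40 = 2^3 · 5.
3 is a primitive root mod 41 iff 3^(φ(41)/q) ≢ 1 for every prime q | φ(41), i.e. q ∈ {2, 5}.
3^20 ≡ 40 (mod 41)  [q = 2: ≢ 1 ✓]
3^8 ≡ 1 (mod 41)  [q = 5: ≡ 1 ✗]
Since 3^8 ≡ 1, the order of 3 divides 8 < 40, so 3 is not a primitive root.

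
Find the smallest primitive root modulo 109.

6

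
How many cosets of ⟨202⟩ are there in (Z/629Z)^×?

8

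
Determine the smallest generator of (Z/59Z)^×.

φ(59) = 59 − 1 = 58 = 2 · 29.
g is a primitive root iff g^(58/q) ≢ 1 (mod 59) for each prime q ∈ {2, 29}.
g = 2: 2^29 ≡ 58; 2^2 ≡ 4 — none is 1, so 2 is a primitive root.
So 2 is the smallest generator of (Z/59Z)^×.

2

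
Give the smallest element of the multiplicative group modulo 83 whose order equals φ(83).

2

φ(83) = 83 − 1 = 82 = 2 · 41.
Test candidates g = 2, 3, … against the prime factors q ∈ {2, 41} of φ(83): g is a generator iff g^(82/q) ≢ 1 for every such q.
g = 2: 2^41 ≡ 82; 2^2 ≡ 4 — none is 1, so 2 is a primitive root.
The smallest primitive root modulo 83 is 2.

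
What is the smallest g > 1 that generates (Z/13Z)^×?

2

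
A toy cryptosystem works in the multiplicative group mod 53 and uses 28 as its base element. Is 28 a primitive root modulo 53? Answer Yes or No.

φ(53) = 53 − 1 = 52 = 2^2 · 13.
It suffices to check that the order of 28 is not a proper divisor of 52: compute 28^(52/q) for q ∈ {2, 13}.
28^26 ≡ 1 (mod 53)  [q = 2: ≡ 1 ✗]
28^4 ≡ 15 (mod 53)  [q = 13: ≢ 1 ✓]
The check at q = 2 fails, so 28 generates a proper subgroup.

No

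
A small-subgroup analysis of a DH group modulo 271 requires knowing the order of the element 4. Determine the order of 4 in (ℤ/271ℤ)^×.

135

ord(4) | φ(271) = 271 − 1 = 270 = 2 · 3^3 · 5.
Divisors of 270: 1, 2, 3, 5, 6, 9, 10, 15, 18, 27, 30, 45, 54, 90, 135, 270.
Compute 4^d (mod 271) for the divisors d until we hit 1:
4^1 ≡ 4 (mod 271)
4^2 ≡ 16 (mod 271)
4^3 ≡ 64 (mod 271)
4^5 ≡ 211 (mod 271)
4^6 ≡ 31 (mod 271)
4^9 ≡ 87 (mod 271)
4^10 ≡ 77 (mod 271)
4^15 ≡ 258 (mod 271)
4^18 ≡ 252 (mod 271)
4^27 ≡ 244 (mod 271)
4^30 ≡ 169 (mod 271)
4^45 ≡ 242 (mod 271)
4^54 ≡ 187 (mod 271)
4^90 ≡ 28 (mod 271)
4^135 ≡ 1 (mod 271) ✓
Hence ord(4) = 135.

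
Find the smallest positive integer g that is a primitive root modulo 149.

φ(149) = 149 − 1 = 148 = 2^2 · 37.
Test candidates g = 2, 3, … against the prime factors q ∈ {2, 37} of φ(149): g is a generator iff g^(148/q) ≢ 1 for every such q.
g = 2: 2^74 ≡ 148; 2^4 ≡ 16 — none is 1, so 2 is a primitive root.
The smallest primitive root modulo 149 is 2.

2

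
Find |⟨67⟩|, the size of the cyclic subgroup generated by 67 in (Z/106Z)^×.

ord(67) | φ(106) = φ(2)·φ(53) = 1·52 = 52 = 2^2 · 13.
Divisors of 52: 1, 2, 4, 13, 26, 52.
Compute 67^d (mod 106) for the divisors d until we hit 1:
67^1 ≡ 67 (mod 106)
67^2 ≡ 37 (mod 106)
67^4 ≡ 97 (mod 106)
67^13 ≡ 23 (mod 106)
67^26 ≡ 105 (mod 106)
67^52 ≡ 1 (mod 106) ✓
The smallest such exponent is 52, so the order of 67 is 52.

52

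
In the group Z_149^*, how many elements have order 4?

φ(149) = 149 − 1 = 148 = 2^2 · 37.
Since (Z/149Z)^× is cyclic of order 148, the number of elements of order d is φ(d) when d | 148 and 0 otherwise.
4 = 2^2 divides 148, and φ(4) = 2.

2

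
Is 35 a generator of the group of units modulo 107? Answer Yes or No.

φ(107) = 107 − 1 = 106 = 2 · 53.
It suffices to check that the order of 35 is not a proper divisor of 106: compute 35^(106/q) for q ∈ {2, 53}.
35^53 ≡ 1 (mod 107)  [q = 2: ≡ 1 ✗]
35^2 ≡ 48 (mod 107)  [q = 53: ≢ 1 ✓]
Since 35^53 ≡ 1, the order of 35 divides 53 < 106, so 35 is not a primitive root.

No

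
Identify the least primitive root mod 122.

7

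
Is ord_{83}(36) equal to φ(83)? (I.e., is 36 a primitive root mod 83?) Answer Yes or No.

No

φ(83) = 83 − 1 = 82 = 2 · 41.
Test 36^(82/q) mod 83 for each prime factor q of 82:
36^41 ≡ 1 (mod 83)  [q = 2: ≡ 1 ✗]
36^2 ≡ 51 (mod 83)  [q = 41: ≢ 1 ✓]
Since 36^41 ≡ 1, the order of 36 divides 41 < 82, so 36 is not a primitive root.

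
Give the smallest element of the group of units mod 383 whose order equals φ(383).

5

φ(383) = 383 − 1 = 382 = 2 · 191.
g is a primitive root iff g^(382/q) ≢ 1 (mod 383) for each prime q ∈ {2, 191}.
g = 2: 2^191 ≡ 1 — hits 1, so not a primitive root.
g = 3: 3^191 ≡ 1 — hits 1, so not a primitive root.
g = 4: 4^191 ≡ 1 — hits 1, so not a primitive root.
g = 5: 5^191 ≡ 382; 5^2 ≡ 25 — none is 1, so 5 is a primitive root.
Hence the least primitive root of 383 is 5.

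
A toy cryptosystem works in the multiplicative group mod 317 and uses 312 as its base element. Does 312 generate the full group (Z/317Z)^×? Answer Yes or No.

φ(317) = 317 − 1 = 316 = 2^2 · 79.
Test 312^(316/q) mod 317 for each prime factor q of 316:
312^158 ≡ 316 (mod 317)  [q = 2: ≢ 1 ✓]
312^4 ≡ 308 (mod 317)  [q = 79: ≢ 1 ✓]
Every test exponent gives a nontrivial residue, hence 312 generates the full group.

Yes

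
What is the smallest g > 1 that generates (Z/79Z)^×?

φ(79) = 79 − 1 = 78 = 2 · 3 · 13.
g is a primitive root iff g^(78/q) ≢ 1 (mod 79) for each prime q ∈ {2, 3, 13}.
g = 2: 2^39 ≡ 1 — hits 1, so not a primitive root.
g = 3: 3^39 ≡ 78; 3^26 ≡ 23; 3^6 ≡ 18 — none is 1, so 3 is a primitive root.
So 3 is the smallest generator of (Z/79Z)^×.

3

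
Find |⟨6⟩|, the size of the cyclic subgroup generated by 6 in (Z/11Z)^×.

By Lagrange's theorem, ord_11(6) divides φ(11) = 11 − 1 = 10 = 2 · 5.
Divisors of 10: 1, 2, 5, 10.
Evaluate successive powers at the divisors of 10:
6^1 ≡ 6
6^2 ≡ 3
6^5 ≡ 10
6^10 ≡ 1
Hence ord(6) = 10.

10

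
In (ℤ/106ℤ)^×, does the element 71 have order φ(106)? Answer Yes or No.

Yes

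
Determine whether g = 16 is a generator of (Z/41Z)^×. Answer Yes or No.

No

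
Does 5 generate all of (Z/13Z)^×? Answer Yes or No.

No

φ(13) = 13 − 1 = 12 = 2^2 · 3.
Test 5^(12/q) mod 13 for each prime factor q of 12:
5^6 ≡ 12 (mod 13)  [q = 2: ≢ 1 ✓]
5^4 ≡ 1 (mod 13)  [q = 3: ≡ 1 ✗]
Since 5^4 ≡ 1, the order of 5 divides 4 < 12, so 5 is not a primitive root.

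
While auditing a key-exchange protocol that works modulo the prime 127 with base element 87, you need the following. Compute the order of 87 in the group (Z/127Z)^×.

21

By Lagrange's theorem, ord_127(87) divides φ(127) = 127 − 1 = 126 = 2 · 3^2 · 7.
Divisors of 126: 1, 2, 3, 6, 7, 9, 14, 18, 21, 42, 63, 126.
Check 87^d mod 127 for each divisor in increasing order:
87^1 ≡ 87
87^2 ≡ 76
87^3 ≡ 8
87^6 ≡ 64
87^7 ≡ 107
87^9 ≡ 4
87^14 ≡ 19
87^18 ≡ 16
87^21 ≡ 1
Hence ord(87) = 21.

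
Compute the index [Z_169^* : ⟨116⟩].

6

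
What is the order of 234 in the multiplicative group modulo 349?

29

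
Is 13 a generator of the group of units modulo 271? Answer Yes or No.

No

φ(271) = 271 − 1 = 270 = 2 · 3^3 · 5.
13 is a primitive root mod 271 iff 13^(φ(271)/q) ≢ 1 for every prime q | φ(271), i.e. q ∈ {2, 3, 5}.
13^135 ≡ 270 (mod 271)  [q = 2: ≢ 1 ✓]
13^90 ≡ 1 (mod 271)  [q = 3: ≡ 1 ✗]
13^54 ≡ 1 (mod 271)  [q = 5: ≡ 1 ✗]
Since 13^90 ≡ 1, the order of 13 divides 90 < 270, so 13 is not a primitive root.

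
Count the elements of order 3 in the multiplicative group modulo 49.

2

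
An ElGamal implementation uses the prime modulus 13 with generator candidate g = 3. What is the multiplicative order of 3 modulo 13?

3

Since 3 ∈ (Z/13Z)^×, its order divides φ(13) = 13 − 1 = 12 = 2^2 · 3.
Divisors of 12: 1, 2, 3, 4, 6, 12.
Evaluate successive powers at the divisors of 12:
3^1 ≡ 3 (mod 13)
3^2 ≡ 9 (mod 13)
3^3 ≡ 1 (mod 13) ✓
Hence ord(3) = 3.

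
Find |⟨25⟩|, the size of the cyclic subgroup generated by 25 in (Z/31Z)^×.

The order of 25 must divide φ(31) = 31 − 1 = 30 = 2 · 3 · 5.
Divisors of 30: 1, 2, 3, 5, 6, 10, 15, 30.
Check 25^d mod 31 for each divisor in increasing order:
25^1 ≡ 25 (mod 31)
25^2 ≡ 5 (mod 31)
25^3 ≡ 1 (mod 31) ✓
Hence ord(25) = 3.

3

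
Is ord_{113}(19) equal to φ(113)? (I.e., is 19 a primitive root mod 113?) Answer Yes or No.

Yes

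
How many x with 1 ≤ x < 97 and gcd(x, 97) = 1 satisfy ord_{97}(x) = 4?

φ(97) = 97 − 1 = 96 = 2^5 · 3.
Since (Z/97Z)^× is cyclic of order 96, the number of elements of order d is φ(d) when d | 96 and 0 otherwise.
4 = 2^2 divides 96, and φ(4) = 2.

2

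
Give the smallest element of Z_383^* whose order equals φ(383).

5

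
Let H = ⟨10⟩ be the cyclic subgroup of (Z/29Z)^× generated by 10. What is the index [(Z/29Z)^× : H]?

ord(10) | φ(29) = 29 − 1 = 28 = 2^2 · 7.
Divisors of 28: 1, 2, 4, 7, 14, 28.
Compute 10^d (mod 29) for the divisors d until we hit 1:
10^1 ≡ 10 (mod 29)
10^2 ≡ 13 (mod 29)
10^4 ≡ 24 (mod 29)
10^7 ≡ 17 (mod 29)
10^14 ≡ 28 (mod 29)
10^28 ≡ 1 (mod 29) ✓
The order of 10 is 28, so the subgroup it generates has 28 elements.
The index is φ(29) / ord(10) = 28 / 28 = 1.

1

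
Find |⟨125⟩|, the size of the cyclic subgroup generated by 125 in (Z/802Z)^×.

Since 125 ∈ (Z/802Z)^×, its order divides φ(802) = φ(2)·φ(401) = 1·400 = 400 = 2^4 · 5^2.
Divisors of 400: 1, 2, 4, 5, 8, 10, 16, 20, 25, 40, 50, 80, 100, 200, 400.
Test each divisor d:
125^1 ≡ 125 (mod 802)
125^2 ≡ 387 (mod 802)
125^4 ≡ 597 (mod 802)
125^5 ≡ 39 (mod 802)
125^8 ≡ 321 (mod 802)
125^10 ≡ 719 (mod 802)
125^16 ≡ 385 (mod 802)
125^20 ≡ 473 (mod 802)
125^25 ≡ 1 (mod 802) ✓
So ord_802(125) = 25.

25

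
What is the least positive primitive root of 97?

5

φ(97) = 97 − 1 = 96 = 2^5 · 3.
Test candidates g = 2, 3, … against the prime factors q ∈ {2, 3} of φ(97): g is a generator iff g^(96/q) ≢ 1 for every such q.
g = 2: 2^48 ≡ 1 — hits 1, so not a primitive root.
g = 3: 3^48 ≡ 1 — hits 1, so not a primitive root.
g = 4: 4^48 ≡ 1 — hits 1, so not a primitive root.
g = 5: 5^48 ≡ 96; 5^32 ≡ 35 — none is 1, so 5 is a primitive root.
Hence the least primitive root of 97 is 5.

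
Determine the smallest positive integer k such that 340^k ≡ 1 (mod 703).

9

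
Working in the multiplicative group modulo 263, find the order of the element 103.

131

Since 103 ∈ (Z/263Z)^×, its order divides φ(263) = 263 − 1 = 262 = 2 · 131.
Divisors of 262: 1, 2, 131, 262.
Test each divisor d:
103^1 ≡ 103 (mod 263)
103^2 ≡ 89 (mod 263)
103^131 ≡ 1 (mod 263) ✓
The smallest such exponent is 131, so the order of 103 is 131.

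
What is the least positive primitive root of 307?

5

φ(307) = 307 − 1 = 306 = 2 · 3^2 · 17.
Test candidates g = 2, 3, … against the prime factors q ∈ {2, 3, 17} of φ(307): g is a generator iff g^(306/q) ≢ 1 for every such q.
g = 2: 2^153 ≡ 306; 2^102 ≡ 1 — hits 1, so not a primitive root.
g = 3: 3^153 ≡ 306; 3^102 ≡ 1 — hits 1, so not a primitive root.
g = 4: 4^153 ≡ 1 — hits 1, so not a primitive root.
g = 5: 5^153 ≡ 306; 5^102 ≡ 289; 5^18 ≡ 81 — none is 1, so 5 is a primitive root.
Hence the least primitive root of 307 is 5.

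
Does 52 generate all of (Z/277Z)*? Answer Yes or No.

No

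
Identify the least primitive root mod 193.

5

φ(193) = 193 − 1 = 192 = 2^6 · 3.
g is a primitive root iff g^(192/q) ≢ 1 (mod 193) for each prime q ∈ {2, 3}.
g = 2: 2^96 ≡ 1 — hits 1, so not a primitive root.
g = 3: 3^96 ≡ 1 — hits 1, so not a primitive root.
g = 4: 4^96 ≡ 1 — hits 1, so not a primitive root.
g = 5: 5^96 ≡ 192; 5^64 ≡ 84 — none is 1, so 5 is a primitive root.
The smallest primitive root modulo 193 is 5.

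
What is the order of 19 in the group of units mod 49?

6

By Lagrange's theorem, ord_49(19) divides φ(49) = φ(7^2) = 7·(7−1) = 42 = 2 · 3 · 7.
Divisors of 42: 1, 2, 3, 6, 7, 14, 21, 42.
Compute 19^d (mod 49) for the divisors d until we hit 1:
19^1 ≡ 19 (mod 49)
19^2 ≡ 18 (mod 49)
19^3 ≡ 48 (mod 49)
19^6 ≡ 1 (mod 49) ✓
So ord_49(19) = 6.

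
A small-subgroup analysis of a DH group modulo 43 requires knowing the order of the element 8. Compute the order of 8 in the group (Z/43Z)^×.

The order of 8 must divide φ(43) = 43 − 1 = 42 = 2 · 3 · 7.
Divisors of 42: 1, 2, 3, 6, 7, 14, 21, 42.
Check 8^d mod 43 for each divisor in increasing order:
8^1 ≡ 8 (mod 43)
8^2 ≡ 21 (mod 43)
8^3 ≡ 39 (mod 43)
8^6 ≡ 16 (mod 43)
8^7 ≡ 42 (mod 43)
8^14 ≡ 1 (mod 43) ✓
Therefore the multiplicative order of 8 modulo 43 is 14.

14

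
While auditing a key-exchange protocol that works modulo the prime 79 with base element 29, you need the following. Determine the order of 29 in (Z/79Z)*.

ord(29) | φ(79) = 79 − 1 = 78 = 2 · 3 · 13.
Divisors of 78: 1, 2, 3, 6, 13, 26, 39, 78.
Evaluate successive powers at the divisors of 78:
29^1 ≡ 29
29^2 ≡ 51
29^3 ≡ 57
29^6 ≡ 10
29^13 ≡ 56
29^26 ≡ 55
29^39 ≡ 78
29^78 ≡ 1
Hence ord(29) = 78.

78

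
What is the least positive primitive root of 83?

φ(83) = 83 − 1 = 82 = 2 · 41.
Test candidates g = 2, 3, … against the prime factors q ∈ {2, 41} of φ(83): g is a generator iff g^(82/q) ≢ 1 for every such q.
g = 2: 2^41 ≡ 82; 2^2 ≡ 4 — none is 1, so 2 is a primitive root.
Hence the least primitive root of 83 is 2.

2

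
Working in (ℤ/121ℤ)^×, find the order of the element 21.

22

ord(21) | φ(121) = φ(11^2) = 11·(11−1) = 110 = 2 · 5 · 11.
Divisors of 110: 1, 2, 5, 10, 11, 22, 55, 110.
Check 21^d mod 121 for each divisor in increasing order:
21^1 ≡ 21
21^2 ≡ 78
21^5 ≡ 109
21^10 ≡ 23
21^11 ≡ 120
21^22 ≡ 1
So ord_121(21) = 22.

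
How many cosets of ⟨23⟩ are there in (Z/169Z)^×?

26

By Lagrange's theorem, ord_169(23) divides φ(169) = φ(13^2) = 13·(13−1) = 156 = 2^2 · 3 · 13.
Divisors of 156: 1, 2, 3, 4, 6, 12, 13, 26, 39, 52, 78, 156.
Test each divisor d:
23^1 ≡ 23 (mod 169)
23^2 ≡ 22 (mod 169)
23^3 ≡ 168 (mod 169)
23^4 ≡ 146 (mod 169)
23^6 ≡ 1 (mod 169) ✓
Thus |⟨23⟩| = ord(23) = 6.
Index = |(Z/169Z)^×| / |⟨23⟩| = 156 / 6 = 26.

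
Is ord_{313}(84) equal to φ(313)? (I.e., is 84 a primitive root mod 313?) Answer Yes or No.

Yes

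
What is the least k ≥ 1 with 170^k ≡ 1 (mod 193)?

32

ord(170) | φ(193) = 193 − 1 = 192 = 2^6 · 3.
Divisors of 192: 1, 2, 3, 4, 6, 8, 12, 16, 24, 32, 48, 64, 96, 192.
Evaluate successive powers at the divisors of 192:
170^1 ≡ 170 (mod 193)
170^2 ≡ 143 (mod 193)
170^3 ≡ 185 (mod 193)
170^4 ≡ 184 (mod 193)
170^6 ≡ 64 (mod 193)
170^8 ≡ 81 (mod 193)
170^12 ≡ 43 (mod 193)
170^16 ≡ 192 (mod 193)
170^24 ≡ 112 (mod 193)
170^32 ≡ 1 (mod 193) ✓
Hence ord(170) = 32.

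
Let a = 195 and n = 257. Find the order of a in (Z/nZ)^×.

By Lagrange's theorem, ord_257(195) divides φ(257) = 257 − 1 = 256 = 2^8.
Divisors of 256: 1, 2, 4, 8, 16, 32, 64, 128, 256.
Check 195^d mod 257 for each divisor in increasing order:
195^1 ≡ 195
195^2 ≡ 246
195^4 ≡ 121
195^8 ≡ 249
195^16 ≡ 64
195^32 ≡ 241
195^64 ≡ 256
195^128 ≡ 1
The smallest such exponent is 128, so the order of 195 is 128.

128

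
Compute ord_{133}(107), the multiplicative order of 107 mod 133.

6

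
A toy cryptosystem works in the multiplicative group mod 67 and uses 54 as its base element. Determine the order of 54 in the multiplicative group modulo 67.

By Lagrange's theorem, ord_67(54) divides φ(67) = 67 − 1 = 66 = 2 · 3 · 11.
Divisors of 66: 1, 2, 3, 6, 11, 22, 33, 66.
Compute 54^d (mod 67) for the divisors d until we hit 1:
54^1 ≡ 54
54^2 ≡ 35
54^3 ≡ 14
54^6 ≡ 62
54^11 ≡ 29
54^22 ≡ 37
54^33 ≡ 1
Therefore the multiplicative order of 54 modulo 67 is 33.

33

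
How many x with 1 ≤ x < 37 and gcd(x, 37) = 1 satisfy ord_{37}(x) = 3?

φ(37) = 37 − 1 = 36 = 2^2 · 3^2.
In a cyclic group of order 36, there are φ(d) elements of order d for each divisor d of 36, and zero for non-divisors.
3 | 36, and φ(3) = 3 − 1 = 2.

2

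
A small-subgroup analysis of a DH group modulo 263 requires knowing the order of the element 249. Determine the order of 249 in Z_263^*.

131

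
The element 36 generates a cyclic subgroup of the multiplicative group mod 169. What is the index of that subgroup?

By Lagrange's theorem, ord_169(36) divides φ(169) = φ(13^2) = 13·(13−1) = 156 = 2^2 · 3 · 13.
Divisors of 156: 1, 2, 3, 4, 6, 12, 13, 26, 39, 52, 78, 156.
Evaluate successive powers at the divisors of 156:
36^1 ≡ 36 (mod 169)
36^2 ≡ 113 (mod 169)
36^3 ≡ 12 (mod 169)
36^4 ≡ 94 (mod 169)
36^6 ≡ 144 (mod 169)
36^12 ≡ 118 (mod 169)
36^13 ≡ 23 (mod 169)
36^26 ≡ 22 (mod 169)
36^39 ≡ 168 (mod 169)
36^52 ≡ 146 (mod 169)
36^78 ≡ 1 (mod 169) ✓
The order of 36 is 78, so the subgroup it generates has 78 elements.
The index is φ(169) / ord(36) = 156 / 78 = 2.

2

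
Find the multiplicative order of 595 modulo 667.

308

The order of 595 must divide φ(667) = φ(23·29) = (23−1)·(29−1) = 22·28 = 616 = 2^3 · 7 · 11.
Divisors of 616: 1, 2, 4, 7, 8, 11, 14, 22, 28, 44, 56, 77, 88, 154, 308, 616.
Evaluate successive powers at the divisors of 616:
595^1 ≡ 595 (mod 667)
595^2 ≡ 515 (mod 667)
595^4 ≡ 426 (mod 667)
595^7 ≡ 481 (mod 667)
595^8 ≡ 52 (mod 667)
595^11 ≡ 137 (mod 667)
595^14 ≡ 579 (mod 667)
595^22 ≡ 93 (mod 667)
595^28 ≡ 407 (mod 667)
595^44 ≡ 645 (mod 667)
595^56 ≡ 233 (mod 667)
595^77 ≡ 505 (mod 667)
595^88 ≡ 484 (mod 667)
595^154 ≡ 231 (mod 667)
595^308 ≡ 1 (mod 667) ✓
So ord_667(595) = 308.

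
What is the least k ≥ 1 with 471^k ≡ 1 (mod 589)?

ord(471) | φ(589) = φ(19·31) = (19−1)·(31−1) = 18·30 = 540 = 2^2 · 3^3 · 5.
Divisors of 540: 1, 2, 3, 4, 5, 6, 9, 10, 12, 15, 18, 20, 27, 30, 36, 45, 54, 60, 90, 108, 135, 180, 270, 540.
Check 471^d mod 589 for each divisor in increasing order:
471^1 ≡ 471
471^2 ≡ 377
471^3 ≡ 278
471^4 ≡ 180
471^5 ≡ 553
471^6 ≡ 125
471^9 ≡ 588
471^10 ≡ 118
471^12 ≡ 311
471^15 ≡ 464
471^18 ≡ 1
Therefore the multiplicative order of 471 modulo 589 is 18.

18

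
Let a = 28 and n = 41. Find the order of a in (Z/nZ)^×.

40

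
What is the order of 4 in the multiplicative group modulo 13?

6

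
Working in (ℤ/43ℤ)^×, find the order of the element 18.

42

The order of 18 must divide φ(43) = 43 − 1 = 42 = 2 · 3 · 7.
Divisors of 42: 1, 2, 3, 6, 7, 14, 21, 42.
Test each divisor d:
18^1 ≡ 18
18^2 ≡ 23
18^3 ≡ 27
18^6 ≡ 41
18^7 ≡ 7
18^14 ≡ 6
18^21 ≡ 42
18^42 ≡ 1
Hence ord(18) = 42.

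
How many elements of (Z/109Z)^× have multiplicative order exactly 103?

0

φ(109) = 109 − 1 = 108 = 2^2 · 3^3.
Since (Z/109Z)^× is cyclic of order 108, the number of elements of order d is φ(d) when d | 108 and 0 otherwise.
Here 108 is not a multiple of 103, so there are no elements of order 103.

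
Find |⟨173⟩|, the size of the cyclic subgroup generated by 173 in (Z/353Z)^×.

By Lagrange's theorem, ord_353(173) divides φ(353) = 353 − 1 = 352 = 2^5 · 11.
Divisors of 352: 1, 2, 4, 8, 11, 16, 22, 32, 44, 88, 176, 352.
Check 173^d mod 353 for each divisor in increasing order:
173^1 ≡ 173 (mod 353)
173^2 ≡ 277 (mod 353)
173^4 ≡ 128 (mod 353)
173^8 ≡ 146 (mod 353)
173^11 ≡ 6 (mod 353)
173^16 ≡ 136 (mod 353)
173^22 ≡ 36 (mod 353)
173^32 ≡ 140 (mod 353)
173^44 ≡ 237 (mod 353)
173^88 ≡ 42 (mod 353)
173^176 ≡ 352 (mod 353)
173^352 ≡ 1 (mod 353) ✓
Therefore the multiplicative order of 173 modulo 353 is 352.

352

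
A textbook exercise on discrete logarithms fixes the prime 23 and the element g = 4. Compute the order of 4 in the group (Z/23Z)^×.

11

Since 4 ∈ (Z/23Z)^×, its order divides φ(23) = 23 − 1 = 22 = 2 · 11.
Divisors of 22: 1, 2, 11, 22.
Check 4^d mod 23 for each divisor in increasing order:
4^1 ≡ 4 (mod 23)
4^2 ≡ 16 (mod 23)
4^11 ≡ 1 (mod 23) ✓
Hence ord(4) = 11.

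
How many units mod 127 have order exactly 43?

0

φ(127) = 127 − 1 = 126 = 2 · 3^2 · 7.
(Z/127Z)^× is cyclic (|G| = 126); a cyclic group of order m has exactly φ(d) elements of each order d | m, and none otherwise.
Since 43 ∤ 126, the count is 0.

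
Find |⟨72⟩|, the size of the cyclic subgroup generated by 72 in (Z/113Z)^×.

56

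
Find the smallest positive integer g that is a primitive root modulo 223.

3

φ(223) = 223 − 1 = 222 = 2 · 3 · 37.
g is a primitive root iff g^(222/q) ≢ 1 (mod 223) for each prime q ∈ {2, 3, 37}.
g = 2: 2^111 ≡ 1 — hits 1, so not a primitive root.
g = 3: 3^111 ≡ 222; 3^74 ≡ 183; 3^6 ≡ 60 — none is 1, so 3 is a primitive root.
The smallest primitive root modulo 223 is 3.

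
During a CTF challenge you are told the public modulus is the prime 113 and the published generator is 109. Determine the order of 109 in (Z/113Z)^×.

7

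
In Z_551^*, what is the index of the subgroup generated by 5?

By Lagrange's theorem, ord_551(5) divides φ(551) = φ(19·29) = (19−1)·(29−1) = 18·28 = 504 = 2^3 · 3^2 · 7.
Divisors of 504: 1, 2, 3, 4, 6, 7, 8, 9, 12, 14, 18, 21, 24, 28, 36, 42, 56, 63, 72, 84, 126, 168, 252, 504.
Compute 5^d (mod 551) for the divisors d until we hit 1:
5^1 ≡ 5
5^2 ≡ 25
5^3 ≡ 125
5^4 ≡ 74
5^6 ≡ 197
5^7 ≡ 434
5^8 ≡ 517
5^9 ≡ 381
5^12 ≡ 239
5^14 ≡ 465
5^18 ≡ 248
5^21 ≡ 144
5^24 ≡ 368
5^28 ≡ 233
5^36 ≡ 343
5^42 ≡ 349
5^56 ≡ 291
5^63 ≡ 115
5^72 ≡ 286
5^84 ≡ 30
5^126 ≡ 1
So ord_551(5) = 126, hence |⟨5⟩| = 126.
[(Z/551Z)^× : ⟨5⟩] = 504/126 = 4.

4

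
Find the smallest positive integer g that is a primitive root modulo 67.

φ(67) = 67 − 1 = 66 = 2 · 3 · 11.
Test candidates g = 2, 3, … against the prime factors q ∈ {2, 3, 11} of φ(67): g is a generator iff g^(66/q) ≢ 1 for every such q.
g = 2: 2^33 ≡ 66; 2^22 ≡ 37; 2^6 ≡ 64 — none is 1, so 2 is a primitive root.
The smallest primitive root modulo 67 is 2.

2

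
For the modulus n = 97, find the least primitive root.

φ(97) = 97 − 1 = 96 = 2^5 · 3.
g is a primitive root iff g^(96/q) ≢ 1 (mod 97) for each prime q ∈ {2, 3}.
g = 2: 2^48 ≡ 1 — hits 1, so not a primitive root.
g = 3: 3^48 ≡ 1 — hits 1, so not a primitive root.
g = 4: 4^48 ≡ 1 — hits 1, so not a primitive root.
g = 5: 5^48 ≡ 96; 5^32 ≡ 35 — none is 1, so 5 is a primitive root.
So 5 is the smallest generator of (Z/97Z)^×.

5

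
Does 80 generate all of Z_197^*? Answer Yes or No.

Yes

φ(197) = 197 − 1 = 196 = 2^2 · 7^2.
Test 80^(196/q) mod 197 for each prime factor q of 196:
80^98 ≡ 196 (mod 197)  [q = 2: ≢ 1 ✓]
80^28 ≡ 178 (mod 197)  [q = 7: ≢ 1 ✓]
Every test exponent gives a nontrivial residue, hence 80 generates the full group.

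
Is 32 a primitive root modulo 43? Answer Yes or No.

φ(43) = 43 − 1 = 42 = 2 · 3 · 7.
An element g generates (Z/43Z)^× iff g^(42/q) ≢ 1 (mod 43) for each prime q ∈ {2, 3, 7}.
32^21 ≡ 42 (mod 43)  [q = 2: ≢ 1 ✓]
32^14 ≡ 1 (mod 43)  [q = 3: ≡ 1 ✗]
32^6 ≡ 4 (mod 43)  [q = 7: ≢ 1 ✓]
32^14 ≡ 1 shows ord(32) | 14, strictly less than φ(43); not a primitive root.

No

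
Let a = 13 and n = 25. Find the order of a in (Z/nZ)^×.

Since 13 ∈ (Z/25Z)^×, its order divides φ(25) = φ(5^2) = 5·(5−1) = 20 = 2^2 · 5.
Divisors of 20: 1, 2, 4, 5, 10, 20.
Compute 13^d (mod 25) for the divisors d until we hit 1:
13^1 ≡ 13 (mod 25)
13^2 ≡ 19 (mod 25)
13^4 ≡ 11 (mod 25)
13^5 ≡ 18 (mod 25)
13^10 ≡ 24 (mod 25)
13^20 ≡ 1 (mod 25) ✓
The smallest such exponent is 20, so the order of 13 is 20.

20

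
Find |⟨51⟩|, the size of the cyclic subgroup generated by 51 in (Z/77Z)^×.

ord(51) | φ(77) = φ(7·11) = (7−1)·(11−1) = 6·10 = 60 = 2^2 · 3 · 5.
Divisors of 60: 1, 2, 3, 4, 5, 6, 10, 12, 15, 20, 30, 60.
Test each divisor d:
51^1 ≡ 51 (mod 77)
51^2 ≡ 60 (mod 77)
51^3 ≡ 57 (mod 77)
51^4 ≡ 58 (mod 77)
51^5 ≡ 32 (mod 77)
51^6 ≡ 15 (mod 77)
51^10 ≡ 23 (mod 77)
51^12 ≡ 71 (mod 77)
51^15 ≡ 43 (mod 77)
51^20 ≡ 67 (mod 77)
51^30 ≡ 1 (mod 77) ✓
So ord_77(51) = 30.

30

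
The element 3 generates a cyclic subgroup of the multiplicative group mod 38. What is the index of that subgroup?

ord(3) | φ(38) = φ(2)·φ(19) = 1·18 = 18 = 2 · 3^2.
Divisors of 18: 1, 2, 3, 6, 9, 18.
Check 3^d mod 38 for each divisor in increasing order:
3^1 ≡ 3 (mod 38)
3^2 ≡ 9 (mod 38)
3^3 ≡ 27 (mod 38)
3^6 ≡ 7 (mod 38)
3^9 ≡ 37 (mod 38)
3^18 ≡ 1 (mod 38) ✓
Thus |⟨3⟩| = ord(3) = 18.
Index = |(Z/38Z)^×| / |⟨3⟩| = 18 / 18 = 1.

1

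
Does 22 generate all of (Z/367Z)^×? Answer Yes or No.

Yes

φ(367) = 367 − 1 = 366 = 2 · 3 · 61.
An element g generates (Z/367Z)^× iff g^(366/q) ≢ 1 (mod 367) for each prime q ∈ {2, 3, 61}.
22^183 ≡ 366 (mod 367)  [q = 2: ≢ 1 ✓]
22^122 ≡ 83 (mod 367)  [q = 3: ≢ 1 ✓]
22^6 ≡ 25 (mod 367)  [q = 61: ≢ 1 ✓]
Every test exponent gives a nontrivial residue, hence 22 generates the full group.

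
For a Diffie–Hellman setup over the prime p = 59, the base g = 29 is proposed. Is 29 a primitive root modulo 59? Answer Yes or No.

No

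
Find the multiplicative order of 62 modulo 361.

9

By Lagrange's theorem, ord_361(62) divides φ(361) = φ(19^2) = 19·(19−1) = 342 = 2 · 3^2 · 19.
Divisors of 342: 1, 2, 3, 6, 9, 18, 19, 38, 57, 114, 171, 342.
Test each divisor d:
62^1 ≡ 62 (mod 361)
62^2 ≡ 234 (mod 361)
62^3 ≡ 68 (mod 361)
62^6 ≡ 292 (mod 361)
62^9 ≡ 1 (mod 361) ✓
So ord_361(62) = 9.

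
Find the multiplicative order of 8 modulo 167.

ord(8) | φ(167) = 167 − 1 = 166 = 2 · 83.
Divisors of 166: 1, 2, 83, 166.
Check 8^d mod 167 for each divisor in increasing order:
8^1 ≡ 8 (mod 167)
8^2 ≡ 64 (mod 167)
8^83 ≡ 1 (mod 167) ✓
Therefore the multiplicative order of 8 modulo 167 is 83.

83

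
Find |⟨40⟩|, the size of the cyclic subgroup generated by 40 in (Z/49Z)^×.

42

ord(40) | φ(49) = φ(7^2) = 7·(7−1) = 42 = 2 · 3 · 7.
Divisors of 42: 1, 2, 3, 6, 7, 14, 21, 42.
Check 40^d mod 49 for each divisor in increasing order:
40^1 ≡ 40 (mod 49)
40^2 ≡ 32 (mod 49)
40^3 ≡ 6 (mod 49)
40^6 ≡ 36 (mod 49)
40^7 ≡ 19 (mod 49)
40^14 ≡ 18 (mod 49)
40^21 ≡ 48 (mod 49)
40^42 ≡ 1 (mod 49) ✓
Hence ord(40) = 42.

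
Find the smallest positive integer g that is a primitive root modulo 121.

2

φ(121) = φ(11^2) = 11·(11−1) = 110 = 2 · 5 · 11.
Test candidates g = 2, 3, … against the prime factors q ∈ {2, 5, 11} of φ(121): g is a generator iff g^(110/q) ≢ 1 for every such q.
g = 2: 2^55 ≡ 120; 2^22 ≡ 81; 2^10 ≡ 56 — none is 1, so 2 is a primitive root.
The smallest primitive root modulo 121 is 2.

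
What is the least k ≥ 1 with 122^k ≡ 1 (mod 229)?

Since 122 ∈ (Z/229Z)^×, its order divides φ(229) = 229 − 1 = 228 = 2^2 · 3 · 19.
Divisors of 228: 1, 2, 3, 4, 6, 12, 19, 38, 57, 76, 114, 228.
Check 122^d mod 229 for each divisor in increasing order:
122^1 ≡ 122 (mod 229)
122^2 ≡ 228 (mod 229)
122^3 ≡ 107 (mod 229)
122^4 ≡ 1 (mod 229) ✓
So ord_229(122) = 4.

4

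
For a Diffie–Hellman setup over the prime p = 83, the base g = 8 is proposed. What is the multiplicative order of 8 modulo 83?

Since 8 ∈ (Z/83Z)^×, its order divides φ(83) = 83 − 1 = 82 = 2 · 41.
Divisors of 82: 1, 2, 41, 82.
Check 8^d mod 83 for each divisor in increasing order:
8^1 ≡ 8 (mod 83)
8^2 ≡ 64 (mod 83)
8^41 ≡ 82 (mod 83)
8^82 ≡ 1 (mod 83) ✓
Therefore the multiplicative order of 8 modulo 83 is 82.

82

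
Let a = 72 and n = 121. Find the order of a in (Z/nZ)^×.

110

The order of 72 must divide φ(121) = φ(11^2) = 11·(11−1) = 110 = 2 · 5 · 11.
Divisors of 110: 1, 2, 5, 10, 11, 22, 55, 110.
Test each divisor d:
72^1 ≡ 72 (mod 121)
72^2 ≡ 102 (mod 121)
72^5 ≡ 98 (mod 121)
72^10 ≡ 45 (mod 121)
72^11 ≡ 94 (mod 121)
72^22 ≡ 3 (mod 121)
72^55 ≡ 120 (mod 121)
72^110 ≡ 1 (mod 121) ✓
Therefore the multiplicative order of 72 modulo 121 is 110.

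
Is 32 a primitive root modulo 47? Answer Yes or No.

No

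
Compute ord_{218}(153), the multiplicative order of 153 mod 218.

By Lagrange's theorem, ord_218(153) divides φ(218) = φ(2)·φ(109) = 1·108 = 108 = 2^2 · 3^3.
Divisors of 108: 1, 2, 3, 4, 6, 9, 12, 18, 27, 36, 54, 108.
Check 153^d mod 218 for each divisor in increasing order:
153^1 ≡ 153 (mod 218)
153^2 ≡ 83 (mod 218)
153^3 ≡ 55 (mod 218)
153^4 ≡ 131 (mod 218)
153^6 ≡ 191 (mod 218)
153^9 ≡ 41 (mod 218)
153^12 ≡ 75 (mod 218)
153^18 ≡ 155 (mod 218)
153^27 ≡ 33 (mod 218)
153^36 ≡ 45 (mod 218)
153^54 ≡ 217 (mod 218)
153^108 ≡ 1 (mod 218) ✓
Hence ord(153) = 108.

108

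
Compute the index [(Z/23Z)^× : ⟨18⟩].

2

ord(18) | φ(23) = 23 − 1 = 22 = 2 · 11.
Divisors of 22: 1, 2, 11, 22.
Evaluate successive powers at the divisors of 22:
18^1 ≡ 18 (mod 23)
18^2 ≡ 2 (mod 23)
18^11 ≡ 1 (mod 23) ✓
So ord_23(18) = 11, hence |⟨18⟩| = 11.
[(Z/23Z)^× : ⟨18⟩] = 22/11 = 2.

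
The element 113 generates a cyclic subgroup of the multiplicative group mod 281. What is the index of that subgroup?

ord(113) | φ(281) = 281 − 1 = 280 = 2^3 · 5 · 7.
Divisors of 280: 1, 2, 4, 5, 7, 8, 10, 14, 20, 28, 35, 40, 56, 70, 140, 280.
Test each divisor d:
113^1 ≡ 113 (mod 281)
113^2 ≡ 124 (mod 281)
113^4 ≡ 202 (mod 281)
113^5 ≡ 65 (mod 281)
113^7 ≡ 192 (mod 281)
113^8 ≡ 59 (mod 281)
113^10 ≡ 10 (mod 281)
113^14 ≡ 53 (mod 281)
113^20 ≡ 100 (mod 281)
113^28 ≡ 280 (mod 281)
113^35 ≡ 89 (mod 281)
113^40 ≡ 165 (mod 281)
113^56 ≡ 1 (mod 281) ✓
Thus |⟨113⟩| = ord(113) = 56.
The index is φ(281) / ord(113) = 280 / 56 = 5.

5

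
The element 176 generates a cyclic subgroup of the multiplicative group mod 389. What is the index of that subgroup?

By Lagrange's theorem, ord_389(176) divides φ(389) = 389 − 1 = 388 = 2^2 · 97.
Divisors of 388: 1, 2, 4, 97, 194, 388.
Test each divisor d:
176^1 ≡ 176 (mod 389)
176^2 ≡ 245 (mod 389)
176^4 ≡ 119 (mod 389)
176^97 ≡ 1 (mod 389) ✓
Thus |⟨176⟩| = ord(176) = 97.
Index = |(Z/389Z)^×| / |⟨176⟩| = 388 / 97 = 4.

4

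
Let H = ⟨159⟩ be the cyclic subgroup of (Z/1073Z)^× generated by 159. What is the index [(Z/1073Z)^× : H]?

By Lagrange's theorem, ord_1073(159) divides φ(1073) = φ(29·37) = (29−1)·(37−1) = 28·36 = 1008 = 2^4 · 3^2 · 7.
Divisors of 1008: 1, 2, 3, 4, 6, 7, 8, 9, 12, 14, 16, 18, 21, 24, 28, 36, 42, 48, 56, 63, 72, 84, 112, 126, 144, 168, 252, 336, 504, 1008.
Check 159^d mod 1073 for each divisor in increasing order:
159^1 ≡ 159
159^2 ≡ 602
159^3 ≡ 221
159^4 ≡ 803
159^6 ≡ 556
159^7 ≡ 418
159^8 ≡ 1009
159^9 ≡ 554
159^12 ≡ 112
159^14 ≡ 898
159^16 ≡ 877
159^18 ≡ 38
159^21 ≡ 887
159^24 ≡ 741
159^28 ≡ 581
159^36 ≡ 371
159^42 ≡ 260
159^48 ≡ 778
159^56 ≡ 639
159^63 ≡ 998
159^72 ≡ 297
159^84 ≡ 1
Thus |⟨159⟩| = ord(159) = 84.
[(Z/1073Z)^× : ⟨159⟩] = 1008/84 = 12.

12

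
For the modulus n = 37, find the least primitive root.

φ(37) = 37 − 1 = 36 = 2^2 · 3^2.
Test candidates g = 2, 3, … against the prime factors q ∈ {2, 3} of φ(37): g is a generator iff g^(36/q) ≢ 1 for every such q.
g = 2: 2^18 ≡ 36; 2^12 ≡ 26 — none is 1, so 2 is a primitive root.
So 2 is the smallest generator of (Z/37Z)^×.

2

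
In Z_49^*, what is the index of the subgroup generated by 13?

ord(13) | φ(49) = φ(7^2) = 7·(7−1) = 42 = 2 · 3 · 7.
Divisors of 42: 1, 2, 3, 6, 7, 14, 21, 42.
Test each divisor d:
13^1 ≡ 13 (mod 49)
13^2 ≡ 22 (mod 49)
13^3 ≡ 41 (mod 49)
13^6 ≡ 15 (mod 49)
13^7 ≡ 48 (mod 49)
13^14 ≡ 1 (mod 49) ✓
Thus |⟨13⟩| = ord(13) = 14.
[(Z/49Z)^× : ⟨13⟩] = 42/14 = 3.

3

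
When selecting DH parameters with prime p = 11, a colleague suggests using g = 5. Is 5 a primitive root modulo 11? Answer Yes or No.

φ(11) = 11 − 1 = 10 = 2 · 5.
An element g generates (Z/11Z)^× iff g^(10/q) ≢ 1 (mod 11) for each prime q ∈ {2, 5}.
5^5 ≡ 1 (mod 11)  [q = 2: ≡ 1 ✗]
5^2 ≡ 3 (mod 11)  [q = 5: ≢ 1 ✓]
The check at q = 2 fails, so 5 generates a proper subgroup.

No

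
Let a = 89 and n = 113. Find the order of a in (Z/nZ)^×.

112

ord(89) | φ(113) = 113 − 1 = 112 = 2^4 · 7.
Divisors of 112: 1, 2, 4, 7, 8, 14, 16, 28, 56, 112.
Evaluate successive powers at the divisors of 112:
89^1 ≡ 89 (mod 113)
89^2 ≡ 11 (mod 113)
89^4 ≡ 8 (mod 113)
89^7 ≡ 35 (mod 113)
89^8 ≡ 64 (mod 113)
89^14 ≡ 95 (mod 113)
89^16 ≡ 28 (mod 113)
89^28 ≡ 98 (mod 113)
89^56 ≡ 112 (mod 113)
89^112 ≡ 1 (mod 113) ✓
The smallest such exponent is 112, so the order of 89 is 112.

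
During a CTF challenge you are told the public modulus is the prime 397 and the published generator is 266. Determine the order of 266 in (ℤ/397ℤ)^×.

The order of 266 must divide φ(397) = 397 − 1 = 396 = 2^2 · 3^2 · 11.
Divisors of 396: 1, 2, 3, 4, 6, 9, 11, 12, 18, 22, 33, 36, 44, 66, 99, 132, 198, 396.
Check 266^d mod 397 for each divisor in increasing order:
266^1 ≡ 266 (mod 397)
266^2 ≡ 90 (mod 397)
266^3 ≡ 120 (mod 397)
266^4 ≡ 160 (mod 397)
266^6 ≡ 108 (mod 397)
266^9 ≡ 256 (mod 397)
266^11 ≡ 14 (mod 397)
266^12 ≡ 151 (mod 397)
266^18 ≡ 31 (mod 397)
266^22 ≡ 196 (mod 397)
266^33 ≡ 362 (mod 397)
266^36 ≡ 167 (mod 397)
266^44 ≡ 304 (mod 397)
266^66 ≡ 34 (mod 397)
266^99 ≡ 1 (mod 397) ✓
Therefore the multiplicative order of 266 modulo 397 is 99.

99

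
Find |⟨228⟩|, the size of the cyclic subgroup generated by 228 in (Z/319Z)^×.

By Lagrange's theorem, ord_319(228) divides φ(319) = φ(11·29) = (11−1)·(29−1) = 10·28 = 280 = 2^3 · 5 · 7.
Divisors of 280: 1, 2, 4, 5, 7, 8, 10, 14, 20, 28, 35, 40, 56, 70, 140, 280.
Evaluate successive powers at the divisors of 280:
228^1 ≡ 228 (mod 319)
228^2 ≡ 306 (mod 319)
228^4 ≡ 169 (mod 319)
228^5 ≡ 252 (mod 319)
228^7 ≡ 233 (mod 319)
228^8 ≡ 170 (mod 319)
228^10 ≡ 23 (mod 319)
228^14 ≡ 59 (mod 319)
228^20 ≡ 210 (mod 319)
228^28 ≡ 291 (mod 319)
228^35 ≡ 175 (mod 319)
228^40 ≡ 78 (mod 319)
228^56 ≡ 146 (mod 319)
228^70 ≡ 1 (mod 319) ✓
The smallest such exponent is 70, so the order of 228 is 70.

70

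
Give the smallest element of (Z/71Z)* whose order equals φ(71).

φ(71) = 71 − 1 = 70 = 2 · 5 · 7.
g is a primitive root iff g^(70/q) ≢ 1 (mod 71) for each prime q ∈ {2, 5, 7}.
g = 2: 2^35 ≡ 1 — hits 1, so not a primitive root.
g = 3: 3^35 ≡ 1 — hits 1, so not a primitive root.
g = 4: 4^35 ≡ 1 — hits 1, so not a primitive root.
g = 5: 5^35 ≡ 1 — hits 1, so not a primitive root.
g = 6: 6^35 ≡ 1 — hits 1, so not a primitive root.
g = 7: 7^35 ≡ 70; 7^14 ≡ 54; 7^10 ≡ 45 — none is 1, so 7 is a primitive root.
Hence the least primitive root of 71 is 7.

7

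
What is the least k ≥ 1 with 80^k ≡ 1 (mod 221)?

48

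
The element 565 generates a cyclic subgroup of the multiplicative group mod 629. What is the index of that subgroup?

48

Since 565 ∈ (Z/629Z)^×, its order divides φ(629) = φ(17·37) = (17−1)·(37−1) = 16·36 = 576 = 2^6 · 3^2.
Divisors of 576: 1, 2, 3, 4, 6, 8, 9, 12, 16, 18, 24, 32, 36, 48, 64, 72, 96, 144, 192, 288, 576.
Evaluate successive powers at the divisors of 576:
565^1 ≡ 565
565^2 ≡ 322
565^3 ≡ 149
565^4 ≡ 528
565^6 ≡ 186
565^8 ≡ 137
565^9 ≡ 38
565^12 ≡ 1
Thus |⟨565⟩| = ord(565) = 12.
Index = |(Z/629Z)^×| / |⟨565⟩| = 576 / 12 = 48.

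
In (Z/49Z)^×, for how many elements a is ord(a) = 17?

0

φ(49) = φ(7^2) = 7·(7−1) = 42 = 2 · 3 · 7.
Since (Z/49Z)^× is cyclic of order 42, the number of elements of order d is φ(d) when d | 42 and 0 otherwise.
17 does not divide 42, so no element of (Z/49Z)^× has order 17.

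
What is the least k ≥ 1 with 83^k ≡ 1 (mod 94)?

23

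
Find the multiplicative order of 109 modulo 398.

Since 109 ∈ (Z/398Z)^×, its order divides φ(398) = φ(2)·φ(199) = 1·198 = 198 = 2 · 3^2 · 11.
Divisors of 198: 1, 2, 3, 6, 9, 11, 18, 22, 33, 66, 99, 198.
Check 109^d mod 398 for each divisor in increasing order:
109^1 ≡ 109
109^2 ≡ 339
109^3 ≡ 335
109^6 ≡ 387
109^9 ≡ 295
109^11 ≡ 107
109^18 ≡ 261
109^22 ≡ 305
109^33 ≡ 397
109^66 ≡ 1
Therefore the multiplicative order of 109 modulo 398 is 66.

66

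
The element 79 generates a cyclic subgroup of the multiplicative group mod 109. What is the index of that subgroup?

ord(79) | φ(109) = 109 − 1 = 108 = 2^2 · 3^3.
Divisors of 108: 1, 2, 3, 4, 6, 9, 12, 18, 27, 36, 54, 108.
Test each divisor d:
79^1 ≡ 79
79^2 ≡ 28
79^3 ≡ 32
79^4 ≡ 21
79^6 ≡ 43
79^9 ≡ 68
79^12 ≡ 105
79^18 ≡ 46
79^27 ≡ 76
79^36 ≡ 45
79^54 ≡ 108
79^108 ≡ 1
So ord_109(79) = 108, hence |⟨79⟩| = 108.
Index = |(Z/109Z)^×| / |⟨79⟩| = 108 / 108 = 1.

1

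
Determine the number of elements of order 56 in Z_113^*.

24

φ(113) = 113 − 1 = 112 = 2^4 · 7.
Since (Z/113Z)^× is cyclic of order 112, the number of elements of order d is φ(d) when d | 112 and 0 otherwise.
56 = 2^3 · 7 divides 112, and φ(56) = 24.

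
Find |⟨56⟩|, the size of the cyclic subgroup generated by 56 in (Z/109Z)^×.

108

Since 56 ∈ (Z/109Z)^×, its order divides φ(109) = 109 − 1 = 108 = 2^2 · 3^3.
Divisors of 108: 1, 2, 3, 4, 6, 9, 12, 18, 27, 36, 54, 108.
Test each divisor d:
56^1 ≡ 56 (mod 109)
56^2 ≡ 84 (mod 109)
56^3 ≡ 17 (mod 109)
56^4 ≡ 80 (mod 109)
56^6 ≡ 71 (mod 109)
56^9 ≡ 8 (mod 109)
56^12 ≡ 27 (mod 109)
56^18 ≡ 64 (mod 109)
56^27 ≡ 76 (mod 109)
56^36 ≡ 63 (mod 109)
56^54 ≡ 108 (mod 109)
56^108 ≡ 1 (mod 109) ✓
Hence ord(56) = 108.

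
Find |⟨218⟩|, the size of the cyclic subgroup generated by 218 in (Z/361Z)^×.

Since 218 ∈ (Z/361Z)^×, its order divides φ(361) = φ(19^2) = 19·(19−1) = 342 = 2 · 3^2 · 19.
Divisors of 342: 1, 2, 3, 6, 9, 18, 19, 38, 57, 114, 171, 342.
Compute 218^d (mod 361) for the divisors d until we hit 1:
218^1 ≡ 218 (mod 361)
218^2 ≡ 233 (mod 361)
218^3 ≡ 254 (mod 361)
218^6 ≡ 258 (mod 361)
218^9 ≡ 191 (mod 361)
218^18 ≡ 20 (mod 361)
218^19 ≡ 28 (mod 361)
218^38 ≡ 62 (mod 361)
218^57 ≡ 292 (mod 361)
218^114 ≡ 68 (mod 361)
218^171 ≡ 1 (mod 361) ✓
The smallest such exponent is 171, so the order of 218 is 171.

171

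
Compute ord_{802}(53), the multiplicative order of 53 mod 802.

400

Since 53 ∈ (Z/802Z)^×, its order divides φ(802) = φ(2)·φ(401) = 1·400 = 400 = 2^4 · 5^2.
Divisors of 400: 1, 2, 4, 5, 8, 10, 16, 20, 25, 40, 50, 80, 100, 200, 400.
Check 53^d mod 802 for each divisor in increasing order:
53^1 ≡ 53
53^2 ≡ 403
53^4 ≡ 405
53^5 ≡ 613
53^8 ≡ 417
53^10 ≡ 433
53^16 ≡ 657
53^20 ≡ 623
53^25 ≡ 147
53^40 ≡ 763
53^50 ≡ 757
53^80 ≡ 719
53^100 ≡ 421
53^200 ≡ 801
53^400 ≡ 1
Therefore the multiplicative order of 53 modulo 802 is 400.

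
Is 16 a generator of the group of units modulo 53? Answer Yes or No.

No

φ(53) = 53 − 1 = 52 = 2^2 · 13.
It suffices to check that the order of 16 is not a proper divisor of 52: compute 16^(52/q) for q ∈ {2, 13}.
16^26 ≡ 1 (mod 53)  [q = 2: ≡ 1 ✗]
16^4 ≡ 28 (mod 53)  [q = 13: ≢ 1 ✓]
16^26 ≡ 1 shows ord(16) | 26, strictly less than φ(53); not a primitive root.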